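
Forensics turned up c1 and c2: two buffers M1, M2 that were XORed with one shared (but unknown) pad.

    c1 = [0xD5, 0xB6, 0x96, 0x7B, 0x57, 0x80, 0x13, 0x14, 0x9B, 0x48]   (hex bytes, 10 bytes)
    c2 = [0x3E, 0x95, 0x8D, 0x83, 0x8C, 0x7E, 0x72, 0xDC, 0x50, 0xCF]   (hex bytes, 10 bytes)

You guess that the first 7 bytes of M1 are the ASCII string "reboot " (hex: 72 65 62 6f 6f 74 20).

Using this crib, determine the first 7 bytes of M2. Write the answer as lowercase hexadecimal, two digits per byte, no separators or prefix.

99467997b48a41

First, c1 ⊕ c2 = (M1 ⊕ K) ⊕ (M2 ⊕ K) = M1 ⊕ M2, so the key drops out. Then M2 = (M1 ⊕ M2) ⊕ M1 over the first 7 bytes.
byte 0: (d5 ^ 3e) ^ 72 = eb ^ 72 = 99
byte 1: (b6 ^ 95) ^ 65 = 23 ^ 65 = 46
byte 2: (96 ^ 8d) ^ 62 = 1b ^ 62 = 79
byte 3: (7b ^ 83) ^ 6f = f8 ^ 6f = 97
byte 4: (57 ^ 8c) ^ 6f = db ^ 6f = b4
byte 5: (80 ^ 7e) ^ 74 = fe ^ 74 = 8a
byte 6: (13 ^ 72) ^ 20 = 61 ^ 20 = 41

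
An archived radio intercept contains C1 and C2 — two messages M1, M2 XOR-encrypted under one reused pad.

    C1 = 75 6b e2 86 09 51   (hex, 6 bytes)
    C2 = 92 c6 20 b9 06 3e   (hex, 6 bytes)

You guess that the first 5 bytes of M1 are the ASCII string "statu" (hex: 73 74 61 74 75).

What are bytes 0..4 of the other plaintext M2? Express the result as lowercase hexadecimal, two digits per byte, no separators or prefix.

94d9a34b7a

First, C1 ⊕ C2 = (M1 ⊕ K) ⊕ (M2 ⊕ K) = M1 ⊕ M2, so the key drops out. Then M2 = (M1 ⊕ M2) ⊕ M1 over the first 5 bytes.
byte 0: (75 ⊕ 92) ⊕ 73 = e7 ⊕ 73 = 94
byte 1: (6b ⊕ c6) ⊕ 74 = ad ⊕ 74 = d9
byte 2: (e2 ⊕ 20) ⊕ 61 = c2 ⊕ 61 = a3
byte 3: (86 ⊕ b9) ⊕ 74 = 3f ⊕ 74 = 4b
byte 4: (09 ⊕ 06) ⊕ 75 = 0f ⊕ 75 = 7a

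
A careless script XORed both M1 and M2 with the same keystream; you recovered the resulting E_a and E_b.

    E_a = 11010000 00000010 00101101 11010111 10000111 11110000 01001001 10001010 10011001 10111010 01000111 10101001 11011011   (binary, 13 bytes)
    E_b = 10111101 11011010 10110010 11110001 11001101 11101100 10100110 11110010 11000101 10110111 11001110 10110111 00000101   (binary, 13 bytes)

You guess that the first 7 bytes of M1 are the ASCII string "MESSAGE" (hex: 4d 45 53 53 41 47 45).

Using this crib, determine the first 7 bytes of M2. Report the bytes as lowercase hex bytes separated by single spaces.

20 9d cc 75 0b 5b aa

First, E_a ⊕ E_b = (M1 ⊕ K) ⊕ (M2 ⊕ K) = M1 ⊕ M2, so the key drops out. Then M2 = (M1 ⊕ M2) ⊕ M1 over the first 7 bytes.
byte 0: (d0 XOR bd) XOR 4d = 6d XOR 4d = 20
byte 1: (02 XOR da) XOR 45 = d8 XOR 45 = 9d
byte 2: (2d XOR b2) XOR 53 = 9f XOR 53 = cc
byte 3: (d7 XOR f1) XOR 53 = 26 XOR 53 = 75
byte 4: (87 XOR cd) XOR 41 = 4a XOR 41 = 0b
byte 5: (f0 XOR ec) XOR 47 = 1c XOR 47 = 5b
byte 6: (49 XOR a6) XOR 45 = ef XOR 45 = aa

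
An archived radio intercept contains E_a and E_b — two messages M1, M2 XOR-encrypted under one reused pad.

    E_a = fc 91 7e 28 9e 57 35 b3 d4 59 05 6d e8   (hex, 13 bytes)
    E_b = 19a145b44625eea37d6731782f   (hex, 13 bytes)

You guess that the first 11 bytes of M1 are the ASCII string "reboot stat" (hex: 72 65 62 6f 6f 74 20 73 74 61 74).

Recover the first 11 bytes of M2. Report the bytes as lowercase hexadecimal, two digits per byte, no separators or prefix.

First, E_a ⊕ E_b = (M1 ⊕ K) ⊕ (M2 ⊕ K) = M1 ⊕ M2, so the key drops out. Then M2 = (M1 ⊕ M2) ⊕ M1 over the first 11 bytes.
byte 0: (fc xor 19) xor 72 = e5 xor 72 = 97
byte 1: (91 xor a1) xor 65 = 30 xor 65 = 55
byte 2: (7e xor 45) xor 62 = 3b xor 62 = 59
byte 3: (28 xor b4) xor 6f = 9c xor 6f = f3
byte 4: (9e xor 46) xor 6f = d8 xor 6f = b7
byte 5: (57 xor 25) xor 74 = 72 xor 74 = 06
byte 6: (35 xor ee) xor 20 = db xor 20 = fb
byte 7: (b3 xor a3) xor 73 = 10 xor 73 = 63
byte 8: (d4 xor 7d) xor 74 = a9 xor 74 = dd
byte 9: (59 xor 67) xor 61 = 3e xor 61 = 5f
byte 10: (05 xor 31) xor 74 = 34 xor 74 = 40

975559f3b706fb63dd5f40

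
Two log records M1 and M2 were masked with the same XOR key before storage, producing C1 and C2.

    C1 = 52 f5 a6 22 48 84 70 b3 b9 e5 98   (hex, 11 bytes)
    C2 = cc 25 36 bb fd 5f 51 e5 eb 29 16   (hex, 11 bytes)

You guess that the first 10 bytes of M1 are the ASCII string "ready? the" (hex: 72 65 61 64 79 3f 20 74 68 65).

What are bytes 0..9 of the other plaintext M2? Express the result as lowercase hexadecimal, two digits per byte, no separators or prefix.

First, C1 ⊕ C2 = (M1 ⊕ K) ⊕ (M2 ⊕ K) = M1 ⊕ M2, so the key drops out. Then M2 = (M1 ⊕ M2) ⊕ M1 over the first 10 bytes.
byte 0: (52 XOR cc) XOR 72 = 9e XOR 72 = ec
byte 1: (f5 XOR 25) XOR 65 = d0 XOR 65 = b5
byte 2: (a6 XOR 36) XOR 61 = 90 XOR 61 = f1
byte 3: (22 XOR bb) XOR 64 = 99 XOR 64 = fd
byte 4: (48 XOR fd) XOR 79 = b5 XOR 79 = cc
byte 5: (84 XOR 5f) XOR 3f = db XOR 3f = e4
byte 6: (70 XOR 51) XOR 20 = 21 XOR 20 = 01
byte 7: (b3 XOR e5) XOR 74 = 56 XOR 74 = 22
byte 8: (b9 XOR eb) XOR 68 = 52 XOR 68 = 3a
byte 9: (e5 XOR 29) XOR 65 = cc XOR 65 = a9

ecb5f1fdcce401223aa9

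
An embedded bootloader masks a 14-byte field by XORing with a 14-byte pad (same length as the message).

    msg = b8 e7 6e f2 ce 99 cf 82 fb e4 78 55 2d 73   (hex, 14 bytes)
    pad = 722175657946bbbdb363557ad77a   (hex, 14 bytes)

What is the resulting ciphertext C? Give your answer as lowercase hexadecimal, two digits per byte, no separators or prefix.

cac61b97b7df743f48872d2ffa09

XOR is its own inverse, so applying the key byte-wise gives the result directly.
10111000 ⊕ 01110010 = 11001010
11100111 ⊕ 00100001 = 11000110
01101110 ⊕ 01110101 = 00011011
11110010 ⊕ 01100101 = 10010111
11001110 ⊕ 01111001 = 10110111
10011001 ⊕ 01000110 = 11011111
11001111 ⊕ 10111011 = 01110100
10000010 ⊕ 10111101 = 00111111
11111011 ⊕ 10110011 = 01001000
11100100 ⊕ 01100011 = 10000111
01111000 ⊕ 01010101 = 00101101
01010101 ⊕ 01111010 = 00101111
00101101 ⊕ 11010111 = 11111010
01110011 ⊕ 01111010 = 00001001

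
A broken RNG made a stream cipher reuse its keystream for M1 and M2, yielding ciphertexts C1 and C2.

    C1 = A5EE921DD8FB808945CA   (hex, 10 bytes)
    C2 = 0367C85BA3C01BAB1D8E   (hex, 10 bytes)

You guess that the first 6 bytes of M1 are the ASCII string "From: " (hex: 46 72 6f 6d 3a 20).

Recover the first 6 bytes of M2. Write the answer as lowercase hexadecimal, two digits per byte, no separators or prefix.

e0fb352b411b

First, C1 ⊕ C2 = (M1 ⊕ K) ⊕ (M2 ⊕ K) = M1 ⊕ M2, so the key drops out. Then M2 = (M1 ⊕ M2) ⊕ M1 over the first 6 bytes.
byte 0: (a5 ^ 03) ^ 46 = a6 ^ 46 = e0
byte 1: (ee ^ 67) ^ 72 = 89 ^ 72 = fb
byte 2: (92 ^ c8) ^ 6f = 5a ^ 6f = 35
byte 3: (1d ^ 5b) ^ 6d = 46 ^ 6d = 2b
byte 4: (d8 ^ a3) ^ 3a = 7b ^ 3a = 41
byte 5: (fb ^ c0) ^ 20 = 3b ^ 20 = 1b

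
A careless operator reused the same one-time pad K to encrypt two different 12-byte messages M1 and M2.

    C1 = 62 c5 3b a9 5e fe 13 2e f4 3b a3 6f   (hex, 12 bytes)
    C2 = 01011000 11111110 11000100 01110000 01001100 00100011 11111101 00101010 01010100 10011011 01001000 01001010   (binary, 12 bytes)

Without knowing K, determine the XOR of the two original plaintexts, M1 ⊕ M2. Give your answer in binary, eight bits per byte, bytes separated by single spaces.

00111010 00111011 11111111 11011001 00010010 11011101 11101110 00000100 10100000 10100000 11101011 00100101

C1 ⊕ C2 = (M1 ⊕ K) ⊕ (M2 ⊕ K) = M1 ⊕ M2 — the shared key cancels under XOR.
 98 ⊕  88 =  58
197 ⊕ 254 =  59
 59 ⊕ 196 = 255
169 ⊕ 112 = 217
 94 ⊕  76 =  18
254 ⊕  35 = 221
 19 ⊕ 253 = 238
 46 ⊕  42 =   4
244 ⊕  84 = 160
 59 ⊕ 155 = 160
163 ⊕  72 = 235
111 ⊕  74 =  37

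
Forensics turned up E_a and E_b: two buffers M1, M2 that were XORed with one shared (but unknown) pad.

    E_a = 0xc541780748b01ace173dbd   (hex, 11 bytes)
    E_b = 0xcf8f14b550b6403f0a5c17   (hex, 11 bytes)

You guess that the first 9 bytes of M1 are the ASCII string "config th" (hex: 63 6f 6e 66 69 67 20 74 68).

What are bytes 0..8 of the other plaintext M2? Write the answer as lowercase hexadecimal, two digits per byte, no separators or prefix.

69a102d471617a8575

First, E_a ⊕ E_b = (M1 ⊕ K) ⊕ (M2 ⊕ K) = M1 ⊕ M2, so the key drops out. Then M2 = (M1 ⊕ M2) ⊕ M1 over the first 9 bytes.
byte 0: (c5 xor cf) xor 63 = 0a xor 63 = 69
byte 1: (41 xor 8f) xor 6f = ce xor 6f = a1
byte 2: (78 xor 14) xor 6e = 6c xor 6e = 02
byte 3: (07 xor b5) xor 66 = b2 xor 66 = d4
byte 4: (48 xor 50) xor 69 = 18 xor 69 = 71
byte 5: (b0 xor b6) xor 67 = 06 xor 67 = 61
byte 6: (1a xor 40) xor 20 = 5a xor 20 = 7a
byte 7: (ce xor 3f) xor 74 = f1 xor 74 = 85
byte 8: (17 xor 0a) xor 68 = 1d xor 68 = 75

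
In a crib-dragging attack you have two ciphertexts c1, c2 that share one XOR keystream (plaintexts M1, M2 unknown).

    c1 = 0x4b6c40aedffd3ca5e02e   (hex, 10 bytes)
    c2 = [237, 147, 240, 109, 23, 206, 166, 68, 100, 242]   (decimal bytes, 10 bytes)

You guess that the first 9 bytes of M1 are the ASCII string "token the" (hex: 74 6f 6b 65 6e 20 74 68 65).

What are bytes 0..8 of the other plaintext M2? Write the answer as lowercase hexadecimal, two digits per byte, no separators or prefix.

First, c1 ⊕ c2 = (M1 ⊕ K) ⊕ (M2 ⊕ K) = M1 ⊕ M2, so the key drops out. Then M2 = (M1 ⊕ M2) ⊕ M1 over the first 9 bytes.
byte 0: (4b xor ed) xor 74 = a6 xor 74 = d2
byte 1: (6c xor 93) xor 6f = ff xor 6f = 90
byte 2: (40 xor f0) xor 6b = b0 xor 6b = db
byte 3: (ae xor 6d) xor 65 = c3 xor 65 = a6
byte 4: (df xor 17) xor 6e = c8 xor 6e = a6
byte 5: (fd xor ce) xor 20 = 33 xor 20 = 13
byte 6: (3c xor a6) xor 74 = 9a xor 74 = ee
byte 7: (a5 xor 44) xor 68 = e1 xor 68 = 89
byte 8: (e0 xor 64) xor 65 = 84 xor 65 = e1

d290dba6a613ee89e1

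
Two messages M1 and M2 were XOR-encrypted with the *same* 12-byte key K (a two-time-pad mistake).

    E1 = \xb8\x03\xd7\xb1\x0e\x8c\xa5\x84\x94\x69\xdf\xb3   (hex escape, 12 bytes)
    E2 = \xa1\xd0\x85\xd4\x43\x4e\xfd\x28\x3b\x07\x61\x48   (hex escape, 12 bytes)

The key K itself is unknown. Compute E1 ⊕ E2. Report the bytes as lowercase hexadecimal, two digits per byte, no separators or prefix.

19d352654dc258acaf6ebefb

E1 ⊕ E2 = (M1 ⊕ K) ⊕ (M2 ⊕ K) = M1 ⊕ M2 — the shared key cancels under XOR.
byte 0: b8 ⊕ a1 = 19
byte 1: 03 ⊕ d0 = d3
byte 2: d7 ⊕ 85 = 52
byte 3: b1 ⊕ d4 = 65
byte 4: 0e ⊕ 43 = 4d
byte 5: 8c ⊕ 4e = c2
byte 6: a5 ⊕ fd = 58
byte 7: 84 ⊕ 28 = ac
byte 8: 94 ⊕ 3b = af
byte 9: 69 ⊕ 07 = 6e
byte 10: df ⊕ 61 = be
byte 11: b3 ⊕ 48 = fb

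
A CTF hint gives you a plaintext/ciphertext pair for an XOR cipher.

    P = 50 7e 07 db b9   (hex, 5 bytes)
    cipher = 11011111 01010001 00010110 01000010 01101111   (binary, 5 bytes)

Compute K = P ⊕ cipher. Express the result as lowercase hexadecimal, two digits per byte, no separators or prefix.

8f2f1199d6

Since cipher = P ⊕ K, XORing both sides with P gives K = P ⊕ cipher.
50 xor df = 8f
7e xor 51 = 2f
07 xor 16 = 11
db xor 42 = 99
b9 xor 6f = d6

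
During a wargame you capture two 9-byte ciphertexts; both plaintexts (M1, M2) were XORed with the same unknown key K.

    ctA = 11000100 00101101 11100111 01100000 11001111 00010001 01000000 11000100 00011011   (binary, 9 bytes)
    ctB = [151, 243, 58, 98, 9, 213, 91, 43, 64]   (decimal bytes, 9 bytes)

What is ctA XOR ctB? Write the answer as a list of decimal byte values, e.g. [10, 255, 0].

ctA ⊕ ctB = (M1 ⊕ K) ⊕ (M2 ⊕ K) = M1 ⊕ M2 — the shared key cancels under XOR.
11000100 ^ 10010111 = 01010011
00101101 ^ 11110011 = 11011110
11100111 ^ 00111010 = 11011101
01100000 ^ 01100010 = 00000010
11001111 ^ 00001001 = 11000110
00010001 ^ 11010101 = 11000100
01000000 ^ 01011011 = 00011011
11000100 ^ 00101011 = 11101111
00011011 ^ 01000000 = 01011011

[83, 222, 221, 2, 198, 196, 27, 239, 91]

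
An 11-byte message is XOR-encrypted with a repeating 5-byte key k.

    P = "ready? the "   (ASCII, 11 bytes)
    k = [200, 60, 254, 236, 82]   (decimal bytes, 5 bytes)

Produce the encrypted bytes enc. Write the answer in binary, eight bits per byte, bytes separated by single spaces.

10111010 01011001 10011111 10001000 00101011 11110111 00011100 10001010 10000100 00110111 11101000

The 5-byte key repeats, so the effective keystream is c8 3c fe ec 52 c8 3c fe ec 52 c8.
byte 0: 01110010 XOR 11001000 = 10111010
byte 1: 01100101 XOR 00111100 = 01011001
byte 2: 01100001 XOR 11111110 = 10011111
byte 3: 01100100 XOR 11101100 = 10001000
byte 4: 01111001 XOR 01010010 = 00101011
byte 5: 00111111 XOR 11001000 = 11110111
byte 6: 00100000 XOR 00111100 = 00011100
byte 7: 01110100 XOR 11111110 = 10001010
byte 8: 01101000 XOR 11101100 = 10000100
byte 9: 01100101 XOR 01010010 = 00110111
byte 10: 00100000 XOR 11001000 = 11101000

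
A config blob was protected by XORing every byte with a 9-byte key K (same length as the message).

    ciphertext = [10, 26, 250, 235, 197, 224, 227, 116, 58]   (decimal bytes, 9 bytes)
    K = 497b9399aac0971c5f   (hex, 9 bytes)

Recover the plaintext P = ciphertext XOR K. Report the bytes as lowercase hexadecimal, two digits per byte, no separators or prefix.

436169726f20746865

XOR is its own inverse, so applying the key byte-wise gives the result directly.
0a ^ 49 = 43
1a ^ 7b = 61
fa ^ 93 = 69
eb ^ 99 = 72
c5 ^ aa = 6f
e0 ^ c0 = 20
e3 ^ 97 = 74
74 ^ 1c = 68
3a ^ 5f = 65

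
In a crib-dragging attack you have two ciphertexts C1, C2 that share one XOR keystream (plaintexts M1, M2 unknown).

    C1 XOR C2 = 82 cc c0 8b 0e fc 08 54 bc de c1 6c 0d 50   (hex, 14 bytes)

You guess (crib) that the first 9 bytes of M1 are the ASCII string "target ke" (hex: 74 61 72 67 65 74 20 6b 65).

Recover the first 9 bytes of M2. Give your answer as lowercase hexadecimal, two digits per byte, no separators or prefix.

Since C1 ⊕ C2 = M1 ⊕ M2, XORing with the guessed M1 bytes yields the corresponding M2 bytes: M2 = (C1 ⊕ C2) ⊕ M1.
82 XOR 74 = f6
cc XOR 61 = ad
c0 XOR 72 = b2
8b XOR 67 = ec
0e XOR 65 = 6b
fc XOR 74 = 88
08 XOR 20 = 28
54 XOR 6b = 3f
bc XOR 65 = d9

f6adb2ec6b88283fd9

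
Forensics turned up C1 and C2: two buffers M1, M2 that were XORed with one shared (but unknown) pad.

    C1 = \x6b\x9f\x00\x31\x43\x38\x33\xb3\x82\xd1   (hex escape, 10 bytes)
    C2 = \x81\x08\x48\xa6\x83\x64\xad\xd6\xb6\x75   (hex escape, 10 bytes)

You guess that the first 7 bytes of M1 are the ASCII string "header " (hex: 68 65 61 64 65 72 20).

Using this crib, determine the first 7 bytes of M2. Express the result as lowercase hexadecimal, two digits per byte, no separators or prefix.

First, C1 ⊕ C2 = (M1 ⊕ K) ⊕ (M2 ⊕ K) = M1 ⊕ M2, so the key drops out. Then M2 = (M1 ⊕ M2) ⊕ M1 over the first 7 bytes.
byte 0: (6b xor 81) xor 68 = ea xor 68 = 82
byte 1: (9f xor 08) xor 65 = 97 xor 65 = f2
byte 2: (00 xor 48) xor 61 = 48 xor 61 = 29
byte 3: (31 xor a6) xor 64 = 97 xor 64 = f3
byte 4: (43 xor 83) xor 65 = c0 xor 65 = a5
byte 5: (38 xor 64) xor 72 = 5c xor 72 = 2e
byte 6: (33 xor ad) xor 20 = 9e xor 20 = be

82f229f3a52ebe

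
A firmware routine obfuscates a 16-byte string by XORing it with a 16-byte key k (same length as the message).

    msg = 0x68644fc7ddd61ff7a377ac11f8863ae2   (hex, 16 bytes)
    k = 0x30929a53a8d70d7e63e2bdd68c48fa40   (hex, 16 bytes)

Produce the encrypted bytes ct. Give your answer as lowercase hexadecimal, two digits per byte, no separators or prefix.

68 xor 30 = 58
64 xor 92 = f6
4f xor 9a = d5
c7 xor 53 = 94
dd xor a8 = 75
d6 xor d7 = 01
1f xor 0d = 12
f7 xor 7e = 89
a3 xor 63 = c0
77 xor e2 = 95
ac xor bd = 11
11 xor d6 = c7
f8 xor 8c = 74
86 xor 48 = ce
3a xor fa = c0
e2 xor 40 = a2

58f6d59475011289c09511c774cec0a2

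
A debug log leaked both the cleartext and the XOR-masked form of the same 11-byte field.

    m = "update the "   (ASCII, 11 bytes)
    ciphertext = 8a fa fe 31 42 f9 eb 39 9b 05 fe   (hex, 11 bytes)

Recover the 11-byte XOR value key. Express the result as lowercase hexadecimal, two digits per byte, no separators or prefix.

Since ciphertext = m ⊕ key, XORing both sides with m gives key = m ⊕ ciphertext.
75 ⊕ 8a = ff
70 ⊕ fa = 8a
64 ⊕ fe = 9a
61 ⊕ 31 = 50
74 ⊕ 42 = 36
65 ⊕ f9 = 9c
20 ⊕ eb = cb
74 ⊕ 39 = 4d
68 ⊕ 9b = f3
65 ⊕ 05 = 60
20 ⊕ fe = de

ff8a9a50369ccb4df360de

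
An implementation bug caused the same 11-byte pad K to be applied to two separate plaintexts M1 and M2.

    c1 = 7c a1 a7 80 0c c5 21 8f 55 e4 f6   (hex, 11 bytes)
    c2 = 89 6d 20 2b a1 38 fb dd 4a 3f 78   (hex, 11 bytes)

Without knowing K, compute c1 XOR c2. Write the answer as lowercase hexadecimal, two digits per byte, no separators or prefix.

c1 ⊕ c2 = (M1 ⊕ K) ⊕ (M2 ⊕ K) = M1 ⊕ M2 — the shared key cancels under XOR.
7c XOR 89 = f5
a1 XOR 6d = cc
a7 XOR 20 = 87
80 XOR 2b = ab
0c XOR a1 = ad
c5 XOR 38 = fd
21 XOR fb = da
8f XOR dd = 52
55 XOR 4a = 1f
e4 XOR 3f = db
f6 XOR 78 = 8e

f5cc87abadfdda521fdb8e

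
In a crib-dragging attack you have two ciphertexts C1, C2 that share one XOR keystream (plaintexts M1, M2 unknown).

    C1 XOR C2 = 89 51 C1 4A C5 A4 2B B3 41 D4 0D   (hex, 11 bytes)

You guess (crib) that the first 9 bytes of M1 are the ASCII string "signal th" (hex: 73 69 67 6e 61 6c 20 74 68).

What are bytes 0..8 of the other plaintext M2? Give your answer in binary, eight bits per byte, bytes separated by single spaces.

11111010 00111000 10100110 00100100 10100100 11001000 00001011 11000111 00101001

Since C1 ⊕ C2 = M1 ⊕ M2, XORing with the guessed M1 bytes yields the corresponding M2 bytes: M2 = (C1 ⊕ C2) ⊕ M1.
byte 0: 10001001 ^ 01110011 = 11111010
byte 1: 01010001 ^ 01101001 = 00111000
byte 2: 11000001 ^ 01100111 = 10100110
byte 3: 01001010 ^ 01101110 = 00100100
byte 4: 11000101 ^ 01100001 = 10100100
byte 5: 10100100 ^ 01101100 = 11001000
byte 6: 00101011 ^ 00100000 = 00001011
byte 7: 10110011 ^ 01110100 = 11000111
byte 8: 01000001 ^ 01101000 = 00101001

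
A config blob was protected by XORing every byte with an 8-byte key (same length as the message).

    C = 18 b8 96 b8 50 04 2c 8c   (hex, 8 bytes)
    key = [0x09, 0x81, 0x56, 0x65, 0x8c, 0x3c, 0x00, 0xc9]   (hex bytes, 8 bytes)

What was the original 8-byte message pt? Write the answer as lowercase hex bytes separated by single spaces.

11 39 c0 dd dc 38 2c 45

 24 ^   9 =  17
184 ^ 129 =  57
150 ^  86 = 192
184 ^ 101 = 221
 80 ^ 140 = 220
  4 ^  60 =  56
 44 ^   0 =  44
140 ^ 201 =  69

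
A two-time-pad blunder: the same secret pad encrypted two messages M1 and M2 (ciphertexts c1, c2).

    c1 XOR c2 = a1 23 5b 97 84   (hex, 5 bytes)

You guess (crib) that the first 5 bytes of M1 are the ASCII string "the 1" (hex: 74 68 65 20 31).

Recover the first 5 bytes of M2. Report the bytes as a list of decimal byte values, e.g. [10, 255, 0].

Since c1 ⊕ c2 = M1 ⊕ M2, XORing with the guessed M1 bytes yields the corresponding M2 bytes: M2 = (c1 ⊕ c2) ⊕ M1.
161 xor 116 = 213
 35 xor 104 =  75
 91 xor 101 =  62
151 xor  32 = 183
132 xor  49 = 181

[213, 75, 62, 183, 181]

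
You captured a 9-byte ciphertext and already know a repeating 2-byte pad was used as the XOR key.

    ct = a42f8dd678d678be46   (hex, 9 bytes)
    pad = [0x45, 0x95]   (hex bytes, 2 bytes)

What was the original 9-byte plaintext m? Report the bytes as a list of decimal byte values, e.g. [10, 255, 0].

[225, 186, 200, 67, 61, 67, 61, 43, 3]

The 2-byte key repeats, so the effective keystream is 45 95 45 95 45 95 45 95 45.
byte 0: a4 xor 45 = e1
byte 1: 2f xor 95 = ba
byte 2: 8d xor 45 = c8
byte 3: d6 xor 95 = 43
byte 4: 78 xor 45 = 3d
byte 5: d6 xor 95 = 43
byte 6: 78 xor 45 = 3d
byte 7: be xor 95 = 2b
byte 8: 46 xor 45 = 03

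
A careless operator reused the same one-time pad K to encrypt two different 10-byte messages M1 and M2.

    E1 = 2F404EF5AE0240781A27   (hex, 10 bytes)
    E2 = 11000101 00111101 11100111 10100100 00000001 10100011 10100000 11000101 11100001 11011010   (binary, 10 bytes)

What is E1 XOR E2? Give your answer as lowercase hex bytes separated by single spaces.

ea 7d a9 51 af a1 e0 bd fb fd

E1 ⊕ E2 = (M1 ⊕ K) ⊕ (M2 ⊕ K) = M1 ⊕ M2 — the shared key cancels under XOR.
 47 ^ 197 = 234
 64 ^  61 = 125
 78 ^ 231 = 169
245 ^ 164 =  81
174 ^   1 = 175
  2 ^ 163 = 161
 64 ^ 160 = 224
120 ^ 197 = 189
 26 ^ 225 = 251
 39 ^ 218 = 253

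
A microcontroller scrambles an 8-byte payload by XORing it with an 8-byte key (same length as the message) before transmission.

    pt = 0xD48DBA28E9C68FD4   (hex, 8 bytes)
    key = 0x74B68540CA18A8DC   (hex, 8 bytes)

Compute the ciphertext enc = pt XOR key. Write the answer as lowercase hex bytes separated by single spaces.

byte 0: 11010100 ⊕ 01110100 = 10100000
byte 1: 10001101 ⊕ 10110110 = 00111011
byte 2: 10111010 ⊕ 10000101 = 00111111
byte 3: 00101000 ⊕ 01000000 = 01101000
byte 4: 11101001 ⊕ 11001010 = 00100011
byte 5: 11000110 ⊕ 00011000 = 11011110
byte 6: 10001111 ⊕ 10101000 = 00100111
byte 7: 11010100 ⊕ 11011100 = 00001000

a0 3b 3f 68 23 de 27 08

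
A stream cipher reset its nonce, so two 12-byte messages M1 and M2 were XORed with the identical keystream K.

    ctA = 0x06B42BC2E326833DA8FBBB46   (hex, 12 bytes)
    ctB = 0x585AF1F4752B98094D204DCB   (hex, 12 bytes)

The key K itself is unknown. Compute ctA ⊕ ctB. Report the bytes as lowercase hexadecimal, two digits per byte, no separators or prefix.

ctA ⊕ ctB = (M1 ⊕ K) ⊕ (M2 ⊕ K) = M1 ⊕ M2 — the shared key cancels under XOR.
06 ^ 58 = 5e
b4 ^ 5a = ee
2b ^ f1 = da
c2 ^ f4 = 36
e3 ^ 75 = 96
26 ^ 2b = 0d
83 ^ 98 = 1b
3d ^ 09 = 34
a8 ^ 4d = e5
fb ^ 20 = db
bb ^ 4d = f6
46 ^ cb = 8d

5eeeda36960d1b34e5dbf68d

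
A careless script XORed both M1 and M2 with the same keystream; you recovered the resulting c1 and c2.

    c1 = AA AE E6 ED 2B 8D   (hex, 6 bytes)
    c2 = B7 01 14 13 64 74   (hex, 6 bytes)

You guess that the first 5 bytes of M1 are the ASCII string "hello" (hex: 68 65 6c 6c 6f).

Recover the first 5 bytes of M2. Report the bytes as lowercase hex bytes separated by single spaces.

75 ca 9e 92 20

First, c1 ⊕ c2 = (M1 ⊕ K) ⊕ (M2 ⊕ K) = M1 ⊕ M2, so the key drops out. Then M2 = (M1 ⊕ M2) ⊕ M1 over the first 5 bytes.
byte 0: (aa ⊕ b7) ⊕ 68 = 1d ⊕ 68 = 75
byte 1: (ae ⊕ 01) ⊕ 65 = af ⊕ 65 = ca
byte 2: (e6 ⊕ 14) ⊕ 6c = f2 ⊕ 6c = 9e
byte 3: (ed ⊕ 13) ⊕ 6c = fe ⊕ 6c = 92
byte 4: (2b ⊕ 64) ⊕ 6f = 4f ⊕ 6f = 20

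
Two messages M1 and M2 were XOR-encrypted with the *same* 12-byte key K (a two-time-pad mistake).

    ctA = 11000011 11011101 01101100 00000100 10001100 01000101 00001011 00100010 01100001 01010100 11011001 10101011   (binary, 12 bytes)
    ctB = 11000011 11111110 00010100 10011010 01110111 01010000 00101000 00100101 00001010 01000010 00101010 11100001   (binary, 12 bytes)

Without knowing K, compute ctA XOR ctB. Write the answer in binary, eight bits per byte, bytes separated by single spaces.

00000000 00100011 01111000 10011110 11111011 00010101 00100011 00000111 01101011 00010110 11110011 01001010

ctA ⊕ ctB = (M1 ⊕ K) ⊕ (M2 ⊕ K) = M1 ⊕ M2 — the shared key cancels under XOR.
c3 xor c3 = 00
dd xor fe = 23
6c xor 14 = 78
04 xor 9a = 9e
8c xor 77 = fb
45 xor 50 = 15
0b xor 28 = 23
22 xor 25 = 07
61 xor 0a = 6b
54 xor 42 = 16
d9 xor 2a = f3
ab xor e1 = 4a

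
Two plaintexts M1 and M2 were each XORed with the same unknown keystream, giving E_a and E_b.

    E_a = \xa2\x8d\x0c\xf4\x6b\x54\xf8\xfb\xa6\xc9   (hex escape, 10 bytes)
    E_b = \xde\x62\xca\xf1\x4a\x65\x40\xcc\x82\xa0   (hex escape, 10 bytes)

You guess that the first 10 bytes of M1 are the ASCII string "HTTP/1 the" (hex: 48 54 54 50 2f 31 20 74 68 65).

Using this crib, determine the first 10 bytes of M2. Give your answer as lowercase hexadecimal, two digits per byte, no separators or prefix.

First, E_a ⊕ E_b = (M1 ⊕ K) ⊕ (M2 ⊕ K) = M1 ⊕ M2, so the key drops out. Then M2 = (M1 ⊕ M2) ⊕ M1 over the first 10 bytes.
byte 0: (a2 XOR de) XOR 48 = 7c XOR 48 = 34
byte 1: (8d XOR 62) XOR 54 = ef XOR 54 = bb
byte 2: (0c XOR ca) XOR 54 = c6 XOR 54 = 92
byte 3: (f4 XOR f1) XOR 50 = 05 XOR 50 = 55
byte 4: (6b XOR 4a) XOR 2f = 21 XOR 2f = 0e
byte 5: (54 XOR 65) XOR 31 = 31 XOR 31 = 00
byte 6: (f8 XOR 40) XOR 20 = b8 XOR 20 = 98
byte 7: (fb XOR cc) XOR 74 = 37 XOR 74 = 43
byte 8: (a6 XOR 82) XOR 68 = 24 XOR 68 = 4c
byte 9: (c9 XOR a0) XOR 65 = 69 XOR 65 = 0c

34bb92550e0098434c0c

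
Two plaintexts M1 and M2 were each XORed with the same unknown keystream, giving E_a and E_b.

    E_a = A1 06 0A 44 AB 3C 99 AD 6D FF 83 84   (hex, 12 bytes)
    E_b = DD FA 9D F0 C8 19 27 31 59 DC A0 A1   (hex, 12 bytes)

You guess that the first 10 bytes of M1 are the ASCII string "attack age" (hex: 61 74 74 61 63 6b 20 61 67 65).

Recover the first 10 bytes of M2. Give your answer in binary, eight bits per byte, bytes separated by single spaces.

00011101 10001000 11100011 11010101 00000000 01001110 10011110 11111101 01010011 01000110

First, E_a ⊕ E_b = (M1 ⊕ K) ⊕ (M2 ⊕ K) = M1 ⊕ M2, so the key drops out. Then M2 = (M1 ⊕ M2) ⊕ M1 over the first 10 bytes.
byte 0: (a1 ^ dd) ^ 61 = 7c ^ 61 = 1d
byte 1: (06 ^ fa) ^ 74 = fc ^ 74 = 88
byte 2: (0a ^ 9d) ^ 74 = 97 ^ 74 = e3
byte 3: (44 ^ f0) ^ 61 = b4 ^ 61 = d5
byte 4: (ab ^ c8) ^ 63 = 63 ^ 63 = 00
byte 5: (3c ^ 19) ^ 6b = 25 ^ 6b = 4e
byte 6: (99 ^ 27) ^ 20 = be ^ 20 = 9e
byte 7: (ad ^ 31) ^ 61 = 9c ^ 61 = fd
byte 8: (6d ^ 59) ^ 67 = 34 ^ 67 = 53
byte 9: (ff ^ dc) ^ 65 = 23 ^ 65 = 46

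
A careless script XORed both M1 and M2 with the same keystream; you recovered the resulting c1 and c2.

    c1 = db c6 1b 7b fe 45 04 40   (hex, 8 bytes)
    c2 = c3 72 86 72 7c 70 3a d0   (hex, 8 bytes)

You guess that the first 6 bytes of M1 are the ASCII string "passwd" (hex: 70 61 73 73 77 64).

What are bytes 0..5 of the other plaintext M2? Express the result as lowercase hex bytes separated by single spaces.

First, c1 ⊕ c2 = (M1 ⊕ K) ⊕ (M2 ⊕ K) = M1 ⊕ M2, so the key drops out. Then M2 = (M1 ⊕ M2) ⊕ M1 over the first 6 bytes.
byte 0: (db ⊕ c3) ⊕ 70 = 18 ⊕ 70 = 68
byte 1: (c6 ⊕ 72) ⊕ 61 = b4 ⊕ 61 = d5
byte 2: (1b ⊕ 86) ⊕ 73 = 9d ⊕ 73 = ee
byte 3: (7b ⊕ 72) ⊕ 73 = 09 ⊕ 73 = 7a
byte 4: (fe ⊕ 7c) ⊕ 77 = 82 ⊕ 77 = f5
byte 5: (45 ⊕ 70) ⊕ 64 = 35 ⊕ 64 = 51

68 d5 ee 7a f5 51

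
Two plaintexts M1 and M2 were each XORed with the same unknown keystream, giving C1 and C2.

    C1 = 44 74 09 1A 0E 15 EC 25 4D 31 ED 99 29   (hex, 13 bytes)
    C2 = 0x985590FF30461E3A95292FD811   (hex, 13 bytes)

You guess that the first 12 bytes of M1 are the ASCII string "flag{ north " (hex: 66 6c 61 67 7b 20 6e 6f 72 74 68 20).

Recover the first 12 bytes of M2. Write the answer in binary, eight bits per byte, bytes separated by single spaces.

10111010 01001101 11111000 10000010 01000101 01110011 10011100 01110000 10101010 01101100 10101010 01100001

First, C1 ⊕ C2 = (M1 ⊕ K) ⊕ (M2 ⊕ K) = M1 ⊕ M2, so the key drops out. Then M2 = (M1 ⊕ M2) ⊕ M1 over the first 12 bytes.
byte 0: (44 xor 98) xor 66 = dc xor 66 = ba
byte 1: (74 xor 55) xor 6c = 21 xor 6c = 4d
byte 2: (09 xor 90) xor 61 = 99 xor 61 = f8
byte 3: (1a xor ff) xor 67 = e5 xor 67 = 82
byte 4: (0e xor 30) xor 7b = 3e xor 7b = 45
byte 5: (15 xor 46) xor 20 = 53 xor 20 = 73
byte 6: (ec xor 1e) xor 6e = f2 xor 6e = 9c
byte 7: (25 xor 3a) xor 6f = 1f xor 6f = 70
byte 8: (4d xor 95) xor 72 = d8 xor 72 = aa
byte 9: (31 xor 29) xor 74 = 18 xor 74 = 6c
byte 10: (ed xor 2f) xor 68 = c2 xor 68 = aa
byte 11: (99 xor d8) xor 20 = 41 xor 20 = 61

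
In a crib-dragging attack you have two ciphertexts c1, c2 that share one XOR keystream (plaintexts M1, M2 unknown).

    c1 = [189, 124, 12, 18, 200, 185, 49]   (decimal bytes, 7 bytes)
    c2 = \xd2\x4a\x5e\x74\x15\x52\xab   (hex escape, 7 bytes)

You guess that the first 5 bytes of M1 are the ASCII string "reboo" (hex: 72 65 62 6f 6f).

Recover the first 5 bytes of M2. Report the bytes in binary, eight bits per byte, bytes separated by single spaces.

00011101 01010011 00110000 00001001 10110010

First, c1 ⊕ c2 = (M1 ⊕ K) ⊕ (M2 ⊕ K) = M1 ⊕ M2, so the key drops out. Then M2 = (M1 ⊕ M2) ⊕ M1 over the first 5 bytes.
byte 0: (bd xor d2) xor 72 = 6f xor 72 = 1d
byte 1: (7c xor 4a) xor 65 = 36 xor 65 = 53
byte 2: (0c xor 5e) xor 62 = 52 xor 62 = 30
byte 3: (12 xor 74) xor 6f = 66 xor 6f = 09
byte 4: (c8 xor 15) xor 6f = dd xor 6f = b2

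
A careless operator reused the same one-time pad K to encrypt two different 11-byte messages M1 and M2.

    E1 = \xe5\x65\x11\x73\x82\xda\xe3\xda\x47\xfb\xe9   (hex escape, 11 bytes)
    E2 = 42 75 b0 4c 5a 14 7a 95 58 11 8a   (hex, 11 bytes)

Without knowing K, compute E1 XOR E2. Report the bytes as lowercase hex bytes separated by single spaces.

E1 ⊕ E2 = (M1 ⊕ K) ⊕ (M2 ⊕ K) = M1 ⊕ M2 — the shared key cancels under XOR.
byte 0: e5 XOR 42 = a7
byte 1: 65 XOR 75 = 10
byte 2: 11 XOR b0 = a1
byte 3: 73 XOR 4c = 3f
byte 4: 82 XOR 5a = d8
byte 5: da XOR 14 = ce
byte 6: e3 XOR 7a = 99
byte 7: da XOR 95 = 4f
byte 8: 47 XOR 58 = 1f
byte 9: fb XOR 11 = ea
byte 10: e9 XOR 8a = 63

a7 10 a1 3f d8 ce 99 4f 1f ea 63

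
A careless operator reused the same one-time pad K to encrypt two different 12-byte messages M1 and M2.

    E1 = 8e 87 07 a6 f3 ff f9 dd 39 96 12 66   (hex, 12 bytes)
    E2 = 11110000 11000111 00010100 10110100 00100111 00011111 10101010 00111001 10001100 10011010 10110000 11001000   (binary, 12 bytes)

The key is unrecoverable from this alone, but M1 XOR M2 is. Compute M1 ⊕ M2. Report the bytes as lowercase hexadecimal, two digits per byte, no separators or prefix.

E1 ⊕ E2 = (M1 ⊕ K) ⊕ (M2 ⊕ K) = M1 ⊕ M2 — the shared key cancels under XOR.
142 XOR 240 = 126
135 XOR 199 =  64
  7 XOR  20 =  19
166 XOR 180 =  18
243 XOR  39 = 212
255 XOR  31 = 224
249 XOR 170 =  83
221 XOR  57 = 228
 57 XOR 140 = 181
150 XOR 154 =  12
 18 XOR 176 = 162
102 XOR 200 = 174

7e401312d4e053e4b50ca2ae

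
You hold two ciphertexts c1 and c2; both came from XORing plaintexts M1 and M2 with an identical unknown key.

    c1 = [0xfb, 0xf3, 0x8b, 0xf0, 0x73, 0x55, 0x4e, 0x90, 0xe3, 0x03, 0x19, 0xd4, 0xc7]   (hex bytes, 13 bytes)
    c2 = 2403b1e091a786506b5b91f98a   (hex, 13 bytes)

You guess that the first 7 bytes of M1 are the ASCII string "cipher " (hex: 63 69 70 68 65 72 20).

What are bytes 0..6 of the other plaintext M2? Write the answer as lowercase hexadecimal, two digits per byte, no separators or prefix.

bc994a788780e8

First, c1 ⊕ c2 = (M1 ⊕ K) ⊕ (M2 ⊕ K) = M1 ⊕ M2, so the key drops out. Then M2 = (M1 ⊕ M2) ⊕ M1 over the first 7 bytes.
byte 0: (fb ⊕ 24) ⊕ 63 = df ⊕ 63 = bc
byte 1: (f3 ⊕ 03) ⊕ 69 = f0 ⊕ 69 = 99
byte 2: (8b ⊕ b1) ⊕ 70 = 3a ⊕ 70 = 4a
byte 3: (f0 ⊕ e0) ⊕ 68 = 10 ⊕ 68 = 78
byte 4: (73 ⊕ 91) ⊕ 65 = e2 ⊕ 65 = 87
byte 5: (55 ⊕ a7) ⊕ 72 = f2 ⊕ 72 = 80
byte 6: (4e ⊕ 86) ⊕ 20 = c8 ⊕ 20 = e8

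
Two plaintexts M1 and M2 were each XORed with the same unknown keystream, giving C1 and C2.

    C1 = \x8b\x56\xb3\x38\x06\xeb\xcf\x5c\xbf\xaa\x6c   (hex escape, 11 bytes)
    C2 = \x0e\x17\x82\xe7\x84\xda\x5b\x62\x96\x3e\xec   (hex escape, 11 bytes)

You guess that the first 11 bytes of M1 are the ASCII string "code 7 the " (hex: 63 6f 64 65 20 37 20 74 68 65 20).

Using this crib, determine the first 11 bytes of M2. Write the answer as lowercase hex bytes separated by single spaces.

First, C1 ⊕ C2 = (M1 ⊕ K) ⊕ (M2 ⊕ K) = M1 ⊕ M2, so the key drops out. Then M2 = (M1 ⊕ M2) ⊕ M1 over the first 11 bytes.
byte 0: (8b ^ 0e) ^ 63 = 85 ^ 63 = e6
byte 1: (56 ^ 17) ^ 6f = 41 ^ 6f = 2e
byte 2: (b3 ^ 82) ^ 64 = 31 ^ 64 = 55
byte 3: (38 ^ e7) ^ 65 = df ^ 65 = ba
byte 4: (06 ^ 84) ^ 20 = 82 ^ 20 = a2
byte 5: (eb ^ da) ^ 37 = 31 ^ 37 = 06
byte 6: (cf ^ 5b) ^ 20 = 94 ^ 20 = b4
byte 7: (5c ^ 62) ^ 74 = 3e ^ 74 = 4a
byte 8: (bf ^ 96) ^ 68 = 29 ^ 68 = 41
byte 9: (aa ^ 3e) ^ 65 = 94 ^ 65 = f1
byte 10: (6c ^ ec) ^ 20 = 80 ^ 20 = a0

e6 2e 55 ba a2 06 b4 4a 41 f1 a0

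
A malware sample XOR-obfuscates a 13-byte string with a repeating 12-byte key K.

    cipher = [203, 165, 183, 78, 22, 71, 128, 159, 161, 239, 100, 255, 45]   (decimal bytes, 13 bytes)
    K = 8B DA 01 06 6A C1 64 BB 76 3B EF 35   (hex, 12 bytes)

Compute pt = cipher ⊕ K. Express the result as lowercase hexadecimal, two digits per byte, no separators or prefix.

The 12-byte key repeats, so the effective keystream is 8b da 01 06 6a c1 64 bb 76 3b ef 35 8b.
byte 0: cb xor 8b = 40
byte 1: a5 xor da = 7f
byte 2: b7 xor 01 = b6
byte 3: 4e xor 06 = 48
byte 4: 16 xor 6a = 7c
byte 5: 47 xor c1 = 86
byte 6: 80 xor 64 = e4
byte 7: 9f xor bb = 24
byte 8: a1 xor 76 = d7
byte 9: ef xor 3b = d4
byte 10: 64 xor ef = 8b
byte 11: ff xor 35 = ca
byte 12: 2d xor 8b = a6

407fb6487c86e424d7d48bcaa6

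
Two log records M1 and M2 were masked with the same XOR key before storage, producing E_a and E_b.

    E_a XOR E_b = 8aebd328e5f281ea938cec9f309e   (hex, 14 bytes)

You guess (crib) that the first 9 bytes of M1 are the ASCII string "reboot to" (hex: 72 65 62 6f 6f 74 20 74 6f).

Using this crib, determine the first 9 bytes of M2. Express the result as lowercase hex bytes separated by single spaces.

f8 8e b1 47 8a 86 a1 9e fc

Since E_a ⊕ E_b = M1 ⊕ M2, XORing with the guessed M1 bytes yields the corresponding M2 bytes: M2 = (E_a ⊕ E_b) ⊕ M1.
138 XOR 114 = 248
235 XOR 101 = 142
211 XOR  98 = 177
 40 XOR 111 =  71
229 XOR 111 = 138
242 XOR 116 = 134
129 XOR  32 = 161
234 XOR 116 = 158
147 XOR 111 = 252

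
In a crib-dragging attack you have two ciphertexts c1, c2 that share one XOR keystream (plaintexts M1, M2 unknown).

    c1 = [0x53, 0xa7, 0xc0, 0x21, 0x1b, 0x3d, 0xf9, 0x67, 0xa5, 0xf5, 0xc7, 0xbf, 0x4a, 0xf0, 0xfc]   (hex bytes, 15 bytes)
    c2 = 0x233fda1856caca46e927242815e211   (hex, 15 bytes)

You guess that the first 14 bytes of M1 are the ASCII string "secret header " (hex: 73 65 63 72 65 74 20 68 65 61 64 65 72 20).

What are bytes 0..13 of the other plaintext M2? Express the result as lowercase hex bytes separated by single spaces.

03 fd 79 4b 28 83 13 49 29 b3 87 f2 2d 32

First, c1 ⊕ c2 = (M1 ⊕ K) ⊕ (M2 ⊕ K) = M1 ⊕ M2, so the key drops out. Then M2 = (M1 ⊕ M2) ⊕ M1 over the first 14 bytes.
byte 0: (53 xor 23) xor 73 = 70 xor 73 = 03
byte 1: (a7 xor 3f) xor 65 = 98 xor 65 = fd
byte 2: (c0 xor da) xor 63 = 1a xor 63 = 79
byte 3: (21 xor 18) xor 72 = 39 xor 72 = 4b
byte 4: (1b xor 56) xor 65 = 4d xor 65 = 28
byte 5: (3d xor ca) xor 74 = f7 xor 74 = 83
byte 6: (f9 xor ca) xor 20 = 33 xor 20 = 13
byte 7: (67 xor 46) xor 68 = 21 xor 68 = 49
byte 8: (a5 xor e9) xor 65 = 4c xor 65 = 29
byte 9: (f5 xor 27) xor 61 = d2 xor 61 = b3
byte 10: (c7 xor 24) xor 64 = e3 xor 64 = 87
byte 11: (bf xor 28) xor 65 = 97 xor 65 = f2
byte 12: (4a xor 15) xor 72 = 5f xor 72 = 2d
byte 13: (f0 xor e2) xor 20 = 12 xor 20 = 32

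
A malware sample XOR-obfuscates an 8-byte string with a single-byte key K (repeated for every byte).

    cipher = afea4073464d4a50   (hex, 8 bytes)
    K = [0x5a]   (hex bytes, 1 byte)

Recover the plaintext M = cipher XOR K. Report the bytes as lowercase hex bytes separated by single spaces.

The 1-byte key repeats, so the effective keystream is 5a 5a 5a 5a 5a 5a 5a 5a.
byte 0: af ^ 5a = f5
byte 1: ea ^ 5a = b0
byte 2: 40 ^ 5a = 1a
byte 3: 73 ^ 5a = 29
byte 4: 46 ^ 5a = 1c
byte 5: 4d ^ 5a = 17
byte 6: 4a ^ 5a = 10
byte 7: 50 ^ 5a = 0a

f5 b0 1a 29 1c 17 10 0a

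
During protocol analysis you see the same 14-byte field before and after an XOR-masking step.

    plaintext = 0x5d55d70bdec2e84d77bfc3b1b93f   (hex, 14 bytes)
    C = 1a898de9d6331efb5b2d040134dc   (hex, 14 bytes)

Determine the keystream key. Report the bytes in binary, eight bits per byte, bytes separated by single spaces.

01000111 11011100 01011010 11100010 00001000 11110001 11110110 10110110 00101100 10010010 11000111 10110000 10001101 11100011

Since C = plaintext ⊕ key, XORing both sides with plaintext gives key = plaintext ⊕ C.
 93 xor  26 =  71
 85 xor 137 = 220
215 xor 141 =  90
 11 xor 233 = 226
222 xor 214 =   8
194 xor  51 = 241
232 xor  30 = 246
 77 xor 251 = 182
119 xor  91 =  44
191 xor  45 = 146
195 xor   4 = 199
177 xor   1 = 176
185 xor  52 = 141
 63 xor 220 = 227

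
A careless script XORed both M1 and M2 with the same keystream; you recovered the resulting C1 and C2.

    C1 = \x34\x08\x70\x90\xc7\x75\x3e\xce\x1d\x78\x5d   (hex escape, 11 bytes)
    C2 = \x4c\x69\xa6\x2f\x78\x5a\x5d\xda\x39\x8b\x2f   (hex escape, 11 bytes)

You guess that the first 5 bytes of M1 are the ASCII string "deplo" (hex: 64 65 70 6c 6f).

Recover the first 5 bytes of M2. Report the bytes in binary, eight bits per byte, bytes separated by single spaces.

First, C1 ⊕ C2 = (M1 ⊕ K) ⊕ (M2 ⊕ K) = M1 ⊕ M2, so the key drops out. Then M2 = (M1 ⊕ M2) ⊕ M1 over the first 5 bytes.
byte 0: (34 xor 4c) xor 64 = 78 xor 64 = 1c
byte 1: (08 xor 69) xor 65 = 61 xor 65 = 04
byte 2: (70 xor a6) xor 70 = d6 xor 70 = a6
byte 3: (90 xor 2f) xor 6c = bf xor 6c = d3
byte 4: (c7 xor 78) xor 6f = bf xor 6f = d0

00011100 00000100 10100110 11010011 11010000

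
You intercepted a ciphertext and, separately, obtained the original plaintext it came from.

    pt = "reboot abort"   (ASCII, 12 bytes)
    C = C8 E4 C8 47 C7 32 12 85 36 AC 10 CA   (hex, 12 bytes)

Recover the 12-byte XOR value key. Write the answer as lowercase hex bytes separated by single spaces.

ba 81 aa 28 a8 46 32 e4 54 c3 62 be

Since C = pt ⊕ key, XORing both sides with pt gives key = pt ⊕ C.
72 XOR c8 = ba
65 XOR e4 = 81
62 XOR c8 = aa
6f XOR 47 = 28
6f XOR c7 = a8
74 XOR 32 = 46
20 XOR 12 = 32
61 XOR 85 = e4
62 XOR 36 = 54
6f XOR ac = c3
72 XOR 10 = 62
74 XOR ca = be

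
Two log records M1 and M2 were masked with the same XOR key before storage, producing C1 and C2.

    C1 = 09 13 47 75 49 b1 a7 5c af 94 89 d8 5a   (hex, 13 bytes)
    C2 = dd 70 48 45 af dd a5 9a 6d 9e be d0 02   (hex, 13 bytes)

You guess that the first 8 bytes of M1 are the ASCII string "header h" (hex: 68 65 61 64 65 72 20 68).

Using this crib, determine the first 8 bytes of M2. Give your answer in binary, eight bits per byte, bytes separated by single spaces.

First, C1 ⊕ C2 = (M1 ⊕ K) ⊕ (M2 ⊕ K) = M1 ⊕ M2, so the key drops out. Then M2 = (M1 ⊕ M2) ⊕ M1 over the first 8 bytes.
byte 0: (09 XOR dd) XOR 68 = d4 XOR 68 = bc
byte 1: (13 XOR 70) XOR 65 = 63 XOR 65 = 06
byte 2: (47 XOR 48) XOR 61 = 0f XOR 61 = 6e
byte 3: (75 XOR 45) XOR 64 = 30 XOR 64 = 54
byte 4: (49 XOR af) XOR 65 = e6 XOR 65 = 83
byte 5: (b1 XOR dd) XOR 72 = 6c XOR 72 = 1e
byte 6: (a7 XOR a5) XOR 20 = 02 XOR 20 = 22
byte 7: (5c XOR 9a) XOR 68 = c6 XOR 68 = ae

10111100 00000110 01101110 01010100 10000011 00011110 00100010 10101110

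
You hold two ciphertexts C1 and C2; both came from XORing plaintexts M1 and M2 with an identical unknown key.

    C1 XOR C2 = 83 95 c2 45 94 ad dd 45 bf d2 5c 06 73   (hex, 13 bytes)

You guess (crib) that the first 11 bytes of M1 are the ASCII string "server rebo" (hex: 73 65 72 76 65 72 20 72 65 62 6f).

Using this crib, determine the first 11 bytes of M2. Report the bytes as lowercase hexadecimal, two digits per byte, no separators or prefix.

Since C1 ⊕ C2 = M1 ⊕ M2, XORing with the guessed M1 bytes yields the corresponding M2 bytes: M2 = (C1 ⊕ C2) ⊕ M1.
byte 0: 10000011 XOR 01110011 = 11110000
byte 1: 10010101 XOR 01100101 = 11110000
byte 2: 11000010 XOR 01110010 = 10110000
byte 3: 01000101 XOR 01110110 = 00110011
byte 4: 10010100 XOR 01100101 = 11110001
byte 5: 10101101 XOR 01110010 = 11011111
byte 6: 11011101 XOR 00100000 = 11111101
byte 7: 01000101 XOR 01110010 = 00110111
byte 8: 10111111 XOR 01100101 = 11011010
byte 9: 11010010 XOR 01100010 = 10110000
byte 10: 01011100 XOR 01101111 = 00110011

f0f0b033f1dffd37dab033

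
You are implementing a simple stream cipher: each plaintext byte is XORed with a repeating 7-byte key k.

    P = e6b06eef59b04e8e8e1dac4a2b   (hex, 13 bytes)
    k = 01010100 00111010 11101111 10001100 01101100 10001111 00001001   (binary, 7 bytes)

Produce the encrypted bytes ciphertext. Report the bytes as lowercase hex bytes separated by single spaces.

b2 8a 81 63 35 3f 47 da b4 f2 20 26 a4

The 7-byte key repeats, so the effective keystream is 54 3a ef 8c 6c 8f 09 54 3a ef 8c 6c 8f.
byte 0: e6 xor 54 = b2
byte 1: b0 xor 3a = 8a
byte 2: 6e xor ef = 81
byte 3: ef xor 8c = 63
byte 4: 59 xor 6c = 35
byte 5: b0 xor 8f = 3f
byte 6: 4e xor 09 = 47
byte 7: 8e xor 54 = da
byte 8: 8e xor 3a = b4
byte 9: 1d xor ef = f2
byte 10: ac xor 8c = 20
byte 11: 4a xor 6c = 26
byte 12: 2b xor 8f = a4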